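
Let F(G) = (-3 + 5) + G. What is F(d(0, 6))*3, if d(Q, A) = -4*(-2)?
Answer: 30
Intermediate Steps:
d(Q, A) = 8
F(G) = 2 + G
F(d(0, 6))*3 = (2 + 8)*3 = 10*3 = 30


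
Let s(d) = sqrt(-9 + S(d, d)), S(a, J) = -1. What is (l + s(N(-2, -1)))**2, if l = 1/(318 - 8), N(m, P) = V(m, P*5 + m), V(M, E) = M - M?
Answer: -960999/96100 + I*sqrt(10)/155 ≈ -10.0 + 0.020402*I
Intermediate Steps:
V(M, E) = 0
N(m, P) = 0
s(d) = I*sqrt(10) (s(d) = sqrt(-9 - 1) = sqrt(-10) = I*sqrt(10))
l = 1/310 ≈ 0.0032258
(l + s(N(-2, -1)))**2 = (1/310 + I*sqrt(10))**2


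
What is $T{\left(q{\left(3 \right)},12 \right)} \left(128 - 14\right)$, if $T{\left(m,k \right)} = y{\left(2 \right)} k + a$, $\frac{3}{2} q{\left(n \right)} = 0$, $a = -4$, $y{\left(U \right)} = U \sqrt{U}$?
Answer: $-456 + 2736 \sqrt{2} \approx 3413.3$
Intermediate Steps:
$y{\left(U \right)} = U^{\frac{3}{2}}$
$q{\left(n \right)} = 0$ ($q{\left(n \right)} = \frac{2}{3} \cdot 0 = 0$)
$T{\left(m,k \right)} = -4 + 2 k \sqrt{2}$ ($T{\left(m,k \right)} = 2^{\frac{3}{2}} k - 4 = 2 \sqrt{2} k - 4 = 2 k \sqrt{2} - 4 = -4 + 2 k \sqrt{2}$)
$T{\left(q{\left(3 \right)},12 \right)} \left(128 - 14\right) = \left(-4 + 2 \cdot 12 \sqrt{2}\right) \left(128 - 14\right) = \left(-4 + 24 \sqrt{2}\right) 114 = -456 + 2736 \sqrt{2}$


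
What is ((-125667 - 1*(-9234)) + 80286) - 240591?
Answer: -276738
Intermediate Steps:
((-125667 - 1*(-9234)) + 80286) - 240591 = ((-125667 + 9234) + 80286) - 240591 = (-116433 + 80286) - 240591 = -36147 - 240591 = -276738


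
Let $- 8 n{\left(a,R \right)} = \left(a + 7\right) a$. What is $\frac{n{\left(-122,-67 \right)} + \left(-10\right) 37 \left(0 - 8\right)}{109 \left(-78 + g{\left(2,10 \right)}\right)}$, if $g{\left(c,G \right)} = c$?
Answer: $- \frac{4825}{33136} \approx -0.14561$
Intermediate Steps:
$n{\left(a,R \right)} = - \frac{a \left(7 + a\right)}{8}$ ($n{\left(a,R \right)} = - \frac{\left(a + 7\right) a}{8} = - \frac{\left(7 + a\right) a}{8} = - \frac{a \left(7 + a\right)}{8}$)
$\frac{n{\left(-122,-67 \right)} + \left(-10\right) 37 \left(0 - 8\right)}{109 \left(-78 + g{\left(2,10 \right)}\right)} = \frac{\left(- \frac{1}{8}\right) \left(-122\right) \left(7 - 122\right) + \left(-10\right) 37 \left(0 - 8\right)}{109 \left(-78 + 2\right)} = \frac{\left(- \frac{1}{8}\right) \left(-122\right) \left(-115\right) - 370 \left(0 - 8\right)}{109 \left(-76\right)} = \frac{- \frac{7015}{4} - -2960}{-8284} = \left(- \frac{7015}{4} + 2960\right) \left(- \frac{1}{8284}\right) = \frac{4825}{4} \left(- \frac{1}{8284}\right) = - \frac{4825}{33136}$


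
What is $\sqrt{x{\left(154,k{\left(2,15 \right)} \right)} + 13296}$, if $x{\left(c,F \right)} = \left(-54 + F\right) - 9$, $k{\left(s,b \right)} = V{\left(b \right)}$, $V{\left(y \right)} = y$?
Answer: $24 \sqrt{23} \approx 115.1$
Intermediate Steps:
$k{\left(s,b \right)} = b$
$x{\left(c,F \right)} = -63 + F$
$\sqrt{x{\left(154,k{\left(2,15 \right)} \right)} + 13296} = \sqrt{\left(-63 + 15\right) + 13296} = \sqrt{-48 + 13296} = \sqrt{13248} = 24 \sqrt{23}$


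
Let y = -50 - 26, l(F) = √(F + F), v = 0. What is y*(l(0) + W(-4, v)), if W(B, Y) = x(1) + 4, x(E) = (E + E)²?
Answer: -608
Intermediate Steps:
x(E) = 4*E² (x(E) = (2*E)² = 4*E²)
W(B, Y) = 8 (W(B, Y) = 4*1² + 4 = 4*1 + 4 = 4 + 4 = 8)
l(F) = √2*√F (l(F) = √(2*F) = √2*√F)
y = -76
y*(l(0) + W(-4, v)) = -76*(√2*√0 + 8) = -76*(√2*0 + 8) = -76*(0 + 8) = -76*8 = -608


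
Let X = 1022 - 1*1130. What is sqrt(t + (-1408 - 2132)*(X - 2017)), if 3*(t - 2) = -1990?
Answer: 2*sqrt(16924137)/3 ≈ 2742.6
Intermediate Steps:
t = -1984/3 (t = 2 + (1/3)*(-1990) = 2 - 1990/3 = -1984/3 ≈ -661.33)
X = -108 (X = 1022 - 1130 = -108)
sqrt(t + (-1408 - 2132)*(X - 2017)) = sqrt(-1984/3 + (-1408 - 2132)*(-108 - 2017)) = sqrt(-1984/3 - 3540*(-2125)) = sqrt(-1984/3 + 7522500) = sqrt(22565516/3) = 2*sqrt(16924137)/3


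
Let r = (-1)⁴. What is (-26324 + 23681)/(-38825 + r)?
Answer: 2643/38824 ≈ 0.068076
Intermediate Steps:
r = 1
(-26324 + 23681)/(-38825 + r) = (-26324 + 23681)/(-38825 + 1) = -2643/(-38824) = -2643*(-1/38824) = 2643/38824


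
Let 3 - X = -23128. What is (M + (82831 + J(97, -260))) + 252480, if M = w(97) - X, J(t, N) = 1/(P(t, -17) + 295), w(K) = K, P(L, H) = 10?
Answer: 95244486/305 ≈ 3.1228e+5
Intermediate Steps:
X = 23131 (X = 3 - 1*(-23128) = 3 + 23128 = 23131)
J(t, N) = 1/305 (J(t, N) = 1/(10 + 295) = 1/305)
M = -23034 (M = 97 - 1*23131 = 97 - 23131 = -23034)
(M + (82831 + J(97, -260))) + 252480 = (-23034 + (82831 + 1/305)) + 252480 = (-23034 + 25263456/305) + 252480 = 18238086/305 + 252480 = 95244486/305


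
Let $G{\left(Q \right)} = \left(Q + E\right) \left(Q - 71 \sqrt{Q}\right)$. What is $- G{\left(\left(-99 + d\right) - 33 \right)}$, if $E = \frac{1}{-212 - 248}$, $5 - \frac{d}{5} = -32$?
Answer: $- \frac{1292087}{460} + \frac{1730909 \sqrt{53}}{460} \approx 24585.0$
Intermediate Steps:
$d = 185$ ($d = 25 - -160 = 25 + 160 = 185$)
$E = - \frac{1}{460}$ ($E = \frac{1}{-460} = - \frac{1}{460} \approx -0.0021739$)
$G{\left(Q \right)} = \left(- \frac{1}{460} + Q\right) \left(Q - 71 \sqrt{Q}\right)$ ($G{\left(Q \right)} = \left(Q - \frac{1}{460}\right) \left(Q - 71 \sqrt{Q}\right) = \left(- \frac{1}{460} + Q\right) \left(Q - 71 \sqrt{Q}\right)$)
$- G{\left(\left(-99 + d\right) - 33 \right)} = - (\left(\left(-99 + 185\right) - 33\right)^{2} - 71 \left(\left(-99 + 185\right) - 33\right)^{\frac{3}{2}} - \frac{\left(-99 + 185\right) - 33}{460} + \frac{71 \sqrt{\left(-99 + 185\right) - 33}}{460}) = - (\left(86 - 33\right)^{2} - 71 \left(86 - 33\right)^{\frac{3}{2}} - \frac{86 - 33}{460} + \frac{71 \sqrt{86 - 33}}{460}) = - (53^{2} - 71 \cdot 53^{\frac{3}{2}} - \frac{53}{460} + \frac{71 \sqrt{53}}{460}) = - (2809 - 71 \cdot 53 \sqrt{53} - \frac{53}{460} + \frac{71 \sqrt{53}}{460}) = - (2809 - 3763 \sqrt{53} - \frac{53}{460} + \frac{71 \sqrt{53}}{460}) = - (\frac{1292087}{460} - \frac{1730909 \sqrt{53}}{460}) = - \frac{1292087}{460} + \frac{1730909 \sqrt{53}}{460}$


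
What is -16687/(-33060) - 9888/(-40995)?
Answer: 7488747/10039220 ≈ 0.74595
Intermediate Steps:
-16687/(-33060) - 9888/(-40995) = -16687*(-1/33060) - 9888*(-1/40995) = 16687/33060 + 3296/13665 = 7488747/10039220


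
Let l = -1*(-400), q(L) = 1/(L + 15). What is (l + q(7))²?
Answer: 77457601/484 ≈ 1.6004e+5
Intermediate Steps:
q(L) = 1/(15 + L)
l = 400
(l + q(7))² = (400 + 1/(15 + 7))² = (400 + 1/22)² = (8801/22)² = 77457601/484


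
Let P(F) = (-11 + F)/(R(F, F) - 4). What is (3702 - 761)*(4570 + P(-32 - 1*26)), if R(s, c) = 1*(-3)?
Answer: 94285519/7 ≈ 1.3469e+7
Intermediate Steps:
R(s, c) = -3
P(F) = 11/7 - F/7 (P(F) = (-11 + F)/(-3 - 4) = (-11 + F)/(-7) = (-11 + F)*(-⅐) = 11/7 - F/7)
(3702 - 761)*(4570 + P(-32 - 1*26)) = (3702 - 761)*(4570 + (11/7 - (-32 - 1*26)/7)) = 2941*(4570 + (11/7 - (-32 - 26)/7)) = 2941*(4570 + (11/7 - ⅐*(-58))) = 2941*(4570 + (11/7 + 58/7)) = 2941*(4570 + 69/7) = 2941*(32059/7) = 94285519/7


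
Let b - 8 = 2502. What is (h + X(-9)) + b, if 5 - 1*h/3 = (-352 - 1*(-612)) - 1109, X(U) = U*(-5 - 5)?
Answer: 5162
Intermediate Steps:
b = 2510 (b = 8 + 2502 = 2510)
X(U) = -10*U (X(U) = U*(-10) = -10*U)
h = 2562 (h = 15 - 3*((-352 - 1*(-612)) - 1109) = 15 - 3*((-352 + 612) - 1109) = 15 - 3*(260 - 1109) = 15 - 3*(-849) = 15 + 2547 = 2562)
(h + X(-9)) + b = (2562 - 10*(-9)) + 2510 = (2562 + 90) + 2510 = 2652 + 2510 = 5162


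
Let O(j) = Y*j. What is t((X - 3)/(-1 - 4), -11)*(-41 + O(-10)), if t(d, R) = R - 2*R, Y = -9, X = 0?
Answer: 539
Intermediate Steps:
t(d, R) = -R
O(j) = -9*j
t((X - 3)/(-1 - 4), -11)*(-41 + O(-10)) = (-1*(-11))*(-41 - 9*(-10)) = 11*(-41 + 90) = 11*49 = 539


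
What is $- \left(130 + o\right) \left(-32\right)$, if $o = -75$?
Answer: $1760$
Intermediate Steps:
$- \left(130 + o\right) \left(-32\right) = - \left(130 - 75\right) \left(-32\right) = - 55 \left(-32\right) = \left(-1\right) \left(-1760\right) = 1760$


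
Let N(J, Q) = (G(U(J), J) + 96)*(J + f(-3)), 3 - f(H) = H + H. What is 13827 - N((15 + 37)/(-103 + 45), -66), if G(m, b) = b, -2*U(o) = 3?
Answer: 10980377/841 ≈ 13056.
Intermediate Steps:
U(o) = -3/2 (U(o) = -½*3 = -3/2)
f(H) = 3 - 2*H (f(H) = 3 - (H + H) = 3 - 2*H)
N(J, Q) = (9 + J)*(96 + J) (N(J, Q) = (J + 96)*(J + (3 - 2*(-3))) = (96 + J)*(J + (3 + 6)) = (96 + J)*(J + 9) = (96 + J)*(9 + J) = (9 + J)*(96 + J))
13827 - N((15 + 37)/(-103 + 45), -66) = 13827 - (864 + ((15 + 37)/(-103 + 45))² + 105*((15 + 37)/(-103 + 45))) = 13827 - (864 + (52/(-58))² + 105*(52/(-58))) = 13827 - (864 + (52*(-1/58))² + 105*(52*(-1/58))) = 13827 - (864 + (-26/29)² + 105*(-26/29)) = 13827 - (864 + 676/841 - 2730/29) = 13827 - 1*648130/841 = 13827 - 648130/841 = 10980377/841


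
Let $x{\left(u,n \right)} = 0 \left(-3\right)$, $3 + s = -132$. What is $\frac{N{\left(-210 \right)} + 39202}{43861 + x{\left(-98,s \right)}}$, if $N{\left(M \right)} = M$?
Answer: $\frac{38992}{43861} \approx 0.88899$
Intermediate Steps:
$s = -135$ ($s = -3 - 132 = -135$)
$x{\left(u,n \right)} = 0$
$\frac{N{\left(-210 \right)} + 39202}{43861 + x{\left(-98,s \right)}} = \frac{-210 + 39202}{43861 + 0} = \frac{38992}{43861}$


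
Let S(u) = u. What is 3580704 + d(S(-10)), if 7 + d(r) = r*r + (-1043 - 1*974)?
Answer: 3578780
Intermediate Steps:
d(r) = -2024 + r² (d(r) = -7 + (r*r + (-1043 - 1*974)) = -7 + (r² + (-1043 - 974)) = -7 + (r² - 2017) = -7 + (-2017 + r²) = -2024 + r²)
3580704 + d(S(-10)) = 3580704 + (-2024 + (-10)²) = 3580704 + (-2024 + 100) = 3580704 - 1924 = 3578780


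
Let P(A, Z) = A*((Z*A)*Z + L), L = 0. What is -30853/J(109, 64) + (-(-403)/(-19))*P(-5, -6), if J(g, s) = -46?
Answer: -16097993/874 ≈ -18419.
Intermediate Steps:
P(A, Z) = A²*Z² (P(A, Z) = A*((Z*A)*Z + 0) = A*((A*Z)*Z + 0) = A*(A*Z² + 0) = A*(A*Z²) = A²*Z²)
-30853/J(109, 64) + (-(-403)/(-19))*P(-5, -6) = -30853/(-46) + (-(-403)/(-19))*((-5)²*(-6)²) = -30853*(-1/46) + (-(-403)*(-1)/19)*(25*36) = 30853/46 - 13*31/19*900 = 30853/46 - 403/19*900 = 30853/46 - 362700/19 = -16097993/874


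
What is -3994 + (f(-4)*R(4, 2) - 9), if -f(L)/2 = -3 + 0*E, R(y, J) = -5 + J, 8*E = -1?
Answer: -4021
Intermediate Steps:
E = -⅛ (E = (⅛)*(-1) = -⅛ ≈ -0.12500)
f(L) = 6 (f(L) = -2*(-3 + 0*(-⅛)) = -2*(-3 + 0) = -2*(-3) = 6)
-3994 + (f(-4)*R(4, 2) - 9) = -3994 + (6*(-5 + 2) - 9) = -3994 + (6*(-3) - 9) = -3994 + (-18 - 9) = -3994 - 27 = -4021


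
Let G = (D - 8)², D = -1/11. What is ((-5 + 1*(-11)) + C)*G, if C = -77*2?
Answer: -1346570/121 ≈ -11129.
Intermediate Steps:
D = -1/11 (D = -1*1/11 = -1/11 ≈ -0.090909)
G = 7921/121 (G = (-1/11 - 8)² = (-89/11)² = 7921/121 ≈ 65.463)
C = -154
((-5 + 1*(-11)) + C)*G = ((-5 + 1*(-11)) - 154)*(7921/121) = ((-5 - 11) - 154)*(7921/121) = (-16 - 154)*(7921/121) = -170*7921/121 = -1346570/121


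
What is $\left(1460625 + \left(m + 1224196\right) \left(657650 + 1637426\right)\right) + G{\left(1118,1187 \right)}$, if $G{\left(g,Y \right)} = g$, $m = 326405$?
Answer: $3558748602419$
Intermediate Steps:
$\left(1460625 + \left(m + 1224196\right) \left(657650 + 1637426\right)\right) + G{\left(1118,1187 \right)} = \left(1460625 + \left(326405 + 1224196\right) \left(657650 + 1637426\right)\right) + 1118 = \left(1460625 + 1550601 \cdot 2295076\right) + 1118 = \left(1460625 + 3558747140676\right) + 1118 = 3558748601301 + 1118 = 3558748602419$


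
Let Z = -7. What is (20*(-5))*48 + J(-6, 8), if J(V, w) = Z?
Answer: -4807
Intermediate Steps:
J(V, w) = -7
(20*(-5))*48 + J(-6, 8) = (20*(-5))*48 - 7 = -100*48 - 7 = -4800 - 7 = -4807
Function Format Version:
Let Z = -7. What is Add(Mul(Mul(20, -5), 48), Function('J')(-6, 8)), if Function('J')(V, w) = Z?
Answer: -4807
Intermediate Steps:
Function('J')(V, w) = -7
Add(Mul(Mul(20, -5), 48), Function('J')(-6, 8)) = Add(Mul(Mul(20, -5), 48), -7) = Add(Mul(-100, 48), -7) = Add(-4800, -7) = -4807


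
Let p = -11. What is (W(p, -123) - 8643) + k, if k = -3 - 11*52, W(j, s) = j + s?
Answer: -9352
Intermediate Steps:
k = -575 (k = -3 - 572 = -575)
(W(p, -123) - 8643) + k = ((-11 - 123) - 8643) - 575 = (-134 - 8643) - 575 = -8777 - 575 = -9352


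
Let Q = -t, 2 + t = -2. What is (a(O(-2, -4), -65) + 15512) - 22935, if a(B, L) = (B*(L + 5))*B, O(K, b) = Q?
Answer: -8383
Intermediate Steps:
t = -4 (t = -2 - 2 = -4)
Q = 4 (Q = -1*(-4) = 4)
O(K, b) = 4
a(B, L) = B²*(5 + L) (a(B, L) = (B*(5 + L))*B = B²*(5 + L))
(a(O(-2, -4), -65) + 15512) - 22935 = (4²*(5 - 65) + 15512) - 22935 = (16*(-60) + 15512) - 22935 = (-960 + 15512) - 22935 = 14552 - 22935 = -8383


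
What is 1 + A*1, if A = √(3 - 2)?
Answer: 2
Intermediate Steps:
A = 1 (A = √1 = 1)
1 + A*1 = 1 + 1*1 = 1 + 1 = 2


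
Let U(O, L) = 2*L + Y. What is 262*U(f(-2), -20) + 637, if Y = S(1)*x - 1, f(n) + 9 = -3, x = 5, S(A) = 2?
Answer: -7485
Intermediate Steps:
f(n) = -12 (f(n) = -9 - 3 = -12)
Y = 9 (Y = 2*5 - 1 = 10 - 1 = 9)
U(O, L) = 9 + 2*L (U(O, L) = 2*L + 9 = 9 + 2*L)
262*U(f(-2), -20) + 637 = 262*(9 + 2*(-20)) + 637 = 262*(9 - 40) + 637 = 262*(-31) + 637 = -8122 + 637 = -7485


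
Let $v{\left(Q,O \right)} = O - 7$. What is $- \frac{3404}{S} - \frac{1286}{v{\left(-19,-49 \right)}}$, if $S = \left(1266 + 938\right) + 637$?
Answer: $\frac{1731451}{79548} \approx 21.766$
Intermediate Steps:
$v{\left(Q,O \right)} = -7 + O$
$S = 2841$ ($S = 2204 + 637 = 2841$)
$- \frac{3404}{S} - \frac{1286}{v{\left(-19,-49 \right)}} = - \frac{3404}{2841} - \frac{1286}{-7 - 49} = \left(-3404\right) \frac{1}{2841} - \frac{1286}{-56} = - \frac{3404}{2841} - - \frac{643}{28} = - \frac{3404}{2841} + \frac{643}{28} = \frac{1731451}{79548}$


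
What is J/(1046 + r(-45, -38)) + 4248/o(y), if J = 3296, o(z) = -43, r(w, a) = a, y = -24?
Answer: -258766/2709 ≈ -95.521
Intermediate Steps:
J/(1046 + r(-45, -38)) + 4248/o(y) = 3296/(1046 - 38) + 4248/(-43) = 3296/1008 + 4248*(-1/43) = 3296*(1/1008) - 4248/43 = 206/63 - 4248/43 = -258766/2709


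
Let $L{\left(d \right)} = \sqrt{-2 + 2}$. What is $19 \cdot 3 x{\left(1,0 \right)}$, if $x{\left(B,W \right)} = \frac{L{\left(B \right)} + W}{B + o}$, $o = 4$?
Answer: $0$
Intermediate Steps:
$L{\left(d \right)} = 0$ ($L{\left(d \right)} = \sqrt{0} = 0$)
$x{\left(B,W \right)} = \frac{W}{4 + B}$ ($x{\left(B,W \right)} = \frac{0 + W}{B + 4} = \frac{W}{4 + B}$)
$19 \cdot 3 x{\left(1,0 \right)} = 19 \cdot 3 \frac{0}{4 + 1} = 57 \cdot \frac{0}{5} = 57 \cdot 0 \cdot \frac{1}{5} = 57 \cdot 0 = 0$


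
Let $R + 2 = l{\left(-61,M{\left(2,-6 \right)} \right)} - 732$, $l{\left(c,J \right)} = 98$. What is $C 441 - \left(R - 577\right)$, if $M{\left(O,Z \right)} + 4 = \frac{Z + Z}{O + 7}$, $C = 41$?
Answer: $19294$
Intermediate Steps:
$M{\left(O,Z \right)} = -4 + \frac{2 Z}{7 + O}$ ($M{\left(O,Z \right)} = -4 + \frac{Z + Z}{O + 7} = -4 + \frac{2 Z}{7 + O}$)
$R = -636$ ($R = -2 + \left(98 - 732\right) = -2 - 634 = -636$)
$C 441 - \left(R - 577\right) = 41 \cdot 441 - \left(-636 - 577\right) = 18081 - -1213 = 18081 + 1213 = 19294$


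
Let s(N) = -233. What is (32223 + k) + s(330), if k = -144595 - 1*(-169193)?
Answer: 56588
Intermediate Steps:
k = 24598 (k = -144595 + 169193 = 24598)
(32223 + k) + s(330) = (32223 + 24598) - 233 = 56821 - 233 = 56588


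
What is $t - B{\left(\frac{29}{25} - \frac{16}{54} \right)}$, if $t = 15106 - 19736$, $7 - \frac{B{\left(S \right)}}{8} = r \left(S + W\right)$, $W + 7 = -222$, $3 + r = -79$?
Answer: $\frac{97855702}{675} \approx 1.4497 \cdot 10^{5}$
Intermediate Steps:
$r = -82$ ($r = -3 - 79 = -82$)
$W = -229$ ($W = -7 - 222 = -229$)
$B{\left(S \right)} = -150168 + 656 S$ ($B{\left(S \right)} = 56 - 8 \left(- 82 \left(S - 229\right)\right) = 56 - 8 \left(- 82 \left(-229 + S\right)\right) = 56 - 8 \left(18778 - 82 S\right) = 56 + \left(-150224 + 656 S\right) = -150168 + 656 S$)
$t = -4630$ ($t = 15106 - 19736 = -4630$)
$t - B{\left(\frac{29}{25} - \frac{16}{54} \right)} = -4630 - \left(-150168 + 656 \left(\frac{29}{25} - \frac{16}{54}\right)\right) = -4630 - \left(-150168 + 656 \left(29 \cdot \frac{1}{25} - \frac{8}{27}\right)\right) = -4630 - \left(-150168 + 656 \left(\frac{29}{25} - \frac{8}{27}\right)\right) = -4630 - \left(-150168 + 656 \cdot \frac{583}{675}\right) = -4630 - \left(-150168 + \frac{382448}{675}\right) = -4630 - - \frac{100980952}{675} = -4630 + \frac{100980952}{675} = \frac{97855702}{675}$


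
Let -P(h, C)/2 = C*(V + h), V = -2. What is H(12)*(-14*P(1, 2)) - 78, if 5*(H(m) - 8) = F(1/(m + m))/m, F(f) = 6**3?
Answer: -3638/5 ≈ -727.60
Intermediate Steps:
F(f) = 216
H(m) = 8 + 216/(5*m) (H(m) = 8 + (216/m)/5 = 8 + 216/(5*m))
P(h, C) = -2*C*(-2 + h)
H(12)*(-14*P(1, 2)) - 78 = (8 + (216/5)/12)*(-28*2*(2 - 1*1)) - 78 = (8 + (216/5)*(1/12))*(-28*2*(2 - 1)) - 78 = (8 + 18/5)*(-28*2) - 78 = 58*(-14*4)/5 - 78 = (58/5)*(-56) - 78 = -3248/5 - 78 = -3638/5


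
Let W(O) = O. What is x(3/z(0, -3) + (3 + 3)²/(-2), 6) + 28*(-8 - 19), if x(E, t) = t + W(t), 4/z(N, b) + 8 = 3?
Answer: -744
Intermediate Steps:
z(N, b) = -⅘ (z(N, b) = 4/(-8 + 3) = 4/(-5) = 4*(-⅕) = -⅘)
x(E, t) = 2*t (x(E, t) = t + t = 2*t)
x(3/z(0, -3) + (3 + 3)²/(-2), 6) + 28*(-8 - 19) = 2*6 + 28*(-8 - 19) = 12 + 28*(-27) = 12 - 756 = -744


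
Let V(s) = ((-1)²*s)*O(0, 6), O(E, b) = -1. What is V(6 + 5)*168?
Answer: -1848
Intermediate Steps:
V(s) = -s (V(s) = ((-1)²*s)*(-1) = (1*s)*(-1) = s*(-1) = -s)
V(6 + 5)*168 = -(6 + 5)*168 = -1*11*168 = -11*168 = -1848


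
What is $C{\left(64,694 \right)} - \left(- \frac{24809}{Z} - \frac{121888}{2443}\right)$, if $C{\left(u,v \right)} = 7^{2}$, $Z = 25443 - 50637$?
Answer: $\frac{6026136043}{61548942} \approx 97.908$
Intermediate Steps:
$Z = -25194$ ($Z = 25443 - 50637 = -25194$)
$C{\left(u,v \right)} = 49$
$C{\left(64,694 \right)} - \left(- \frac{24809}{Z} - \frac{121888}{2443}\right) = 49 - \left(- \frac{24809}{-25194} - \frac{121888}{2443}\right) = 49 - \left(\left(-24809\right) \left(- \frac{1}{25194}\right) - \frac{121888}{2443}\right) = 49 - \left(\frac{24809}{25194} - \frac{121888}{2443}\right) = 49 - - \frac{3010237885}{61548942} = 49 + \frac{3010237885}{61548942} = \frac{6026136043}{61548942}$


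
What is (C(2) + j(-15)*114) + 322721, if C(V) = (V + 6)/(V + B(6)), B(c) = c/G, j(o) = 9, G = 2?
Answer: 1618743/5 ≈ 3.2375e+5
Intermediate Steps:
B(c) = c/2
C(V) = (6 + V)/(3 + V) (C(V) = (V + 6)/(V + (½)*6) = (6 + V)/(V + 3) = (6 + V)/(3 + V))
(C(2) + j(-15)*114) + 322721 = ((6 + 2)/(3 + 2) + 9*114) + 322721 = (8/5 + 1026) + 322721 = 5138/5 + 322721 = 1618743/5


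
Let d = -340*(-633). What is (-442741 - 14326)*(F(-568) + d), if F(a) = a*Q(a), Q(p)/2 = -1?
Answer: -98889187852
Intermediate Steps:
Q(p) = -2 (Q(p) = 2*(-1) = -2)
d = 215220
F(a) = -2*a (F(a) = a*(-2) = -2*a)
(-442741 - 14326)*(F(-568) + d) = (-442741 - 14326)*(-2*(-568) + 215220) = -457067*(1136 + 215220) = -457067*216356 = -98889187852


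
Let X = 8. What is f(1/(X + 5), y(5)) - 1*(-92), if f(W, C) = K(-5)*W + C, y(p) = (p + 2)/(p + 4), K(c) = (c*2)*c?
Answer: 11305/117 ≈ 96.624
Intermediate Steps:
K(c) = 2*c² (K(c) = (2*c)*c = 2*c²)
y(p) = (2 + p)/(4 + p)
f(W, C) = C + 50*W (f(W, C) = (2*(-5)²)*W + C = (2*25)*W + C = 50*W + C = C + 50*W)
f(1/(X + 5), y(5)) - 1*(-92) = ((2 + 5)/(4 + 5) + 50/(8 + 5)) - 1*(-92) = (7/9 + 50/13) + 92 = 541/117 + 92 = 11305/117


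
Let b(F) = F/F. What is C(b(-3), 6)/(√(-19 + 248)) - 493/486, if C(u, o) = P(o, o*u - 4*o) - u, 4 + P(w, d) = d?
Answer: -493/486 - 23*√229/229 ≈ -2.5343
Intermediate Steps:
P(w, d) = -4 + d
b(F) = 1
C(u, o) = -4 - u - 4*o + o*u (C(u, o) = (-4 + (o*u - 4*o)) - u = (-4 + (-4*o + o*u)) - u = (-4 - 4*o + o*u) - u = -4 - u - 4*o + o*u)
C(b(-3), 6)/(√(-19 + 248)) - 493/486 = (-4 - 1*1 + 6*(-4 + 1))/(√(-19 + 248)) - 493/486 = (-4 - 1 + 6*(-3))/(√229) - 493*1/486 = (-4 - 1 - 18)*(√229/229) - 493/486 = -23*√229/229 - 493/486 = -493/486 - 23*√229/229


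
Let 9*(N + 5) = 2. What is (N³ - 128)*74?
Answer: -12788606/729 ≈ -17543.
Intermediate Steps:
N = -43/9 (N = -5 + (⅑)*2 = -5 + 2/9 = -43/9 ≈ -4.7778)
(N³ - 128)*74 = ((-43/9)³ - 128)*74 = (-79507/729 - 128)*74 = -172819/729*74 = -12788606/729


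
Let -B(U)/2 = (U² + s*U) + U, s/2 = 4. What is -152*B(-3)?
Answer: -5472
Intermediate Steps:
s = 8 (s = 2*4 = 8)
B(U) = -18*U - 2*U² (B(U) = -2*((U² + 8*U) + U) = -2*(U² + 9*U) = -18*U - 2*U²)
-152*B(-3) = -(-304)*(-3)*(9 - 3) = -(-304)*(-3)*6 = -152*36 = -5472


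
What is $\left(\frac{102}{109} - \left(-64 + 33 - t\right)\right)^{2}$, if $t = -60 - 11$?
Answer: $\frac{18130564}{11881} \approx 1526.0$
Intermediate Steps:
$t = -71$ ($t = -60 - 11 = -71$)
$\left(\frac{102}{109} - \left(-64 + 33 - t\right)\right)^{2} = \left(\frac{102}{109} - \left(7 + 33\right)\right)^{2} = \left(102 \cdot \frac{1}{109} - 40\right)^{2} = \left(\frac{102}{109} - 40\right)^{2} = \left(- \frac{4258}{109}\right)^{2} = \frac{18130564}{11881}$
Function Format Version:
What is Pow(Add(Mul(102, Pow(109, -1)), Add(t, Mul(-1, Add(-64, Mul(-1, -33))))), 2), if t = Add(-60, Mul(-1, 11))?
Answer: Rational(18130564, 11881) ≈ 1526.0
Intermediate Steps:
t = -71 (t = Add(-60, -11) = -71)
Pow(Add(Mul(102, Pow(109, -1)), Add(t, Mul(-1, Add(-64, Mul(-1, -33))))), 2) = Pow(Add(Mul(102, Pow(109, -1)), Add(-71, Mul(-1, Add(-64, Mul(-1, -33))))), 2) = Pow(Add(Mul(102, Rational(1, 109)), Add(-71, Mul(-1, Add(-64, 33)))), 2) = Pow(Add(Rational(102, 109), Add(-71, Mul(-1, -31))), 2) = Pow(Add(Rational(102, 109), Add(-71, 31)), 2) = Pow(Add(Rational(102, 109), -40), 2) = Pow(Rational(-4258, 109), 2) = Rational(18130564, 11881)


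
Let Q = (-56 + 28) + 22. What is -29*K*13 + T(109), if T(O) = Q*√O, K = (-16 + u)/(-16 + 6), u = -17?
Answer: -12441/10 - 6*√109 ≈ -1306.7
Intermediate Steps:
Q = -6 (Q = -28 + 22 = -6)
K = 33/10 (K = (-16 - 17)/(-16 + 6) = -33/(-10) = -33*(-⅒) = 33/10 ≈ 3.3000)
T(O) = -6*√O
-29*K*13 + T(109) = -29*33/10*13 - 6*√109 = -957/10*13 - 6*√109 = -12441/10 - 6*√109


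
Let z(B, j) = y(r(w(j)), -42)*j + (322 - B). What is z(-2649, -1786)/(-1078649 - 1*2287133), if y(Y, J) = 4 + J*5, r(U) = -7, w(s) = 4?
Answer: -370887/3365782 ≈ -0.11019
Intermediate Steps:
y(Y, J) = 4 + 5*J
z(B, j) = 322 - B - 206*j (z(B, j) = (4 + 5*(-42))*j + (322 - B) = (4 - 210)*j + (322 - B) = -206*j + (322 - B) = 322 - B - 206*j)
z(-2649, -1786)/(-1078649 - 1*2287133) = (322 - 1*(-2649) - 206*(-1786))/(-1078649 - 1*2287133) = (322 + 2649 + 367916)/(-1078649 - 2287133) = 370887/(-3365782) = 370887*(-1/3365782) = -370887/3365782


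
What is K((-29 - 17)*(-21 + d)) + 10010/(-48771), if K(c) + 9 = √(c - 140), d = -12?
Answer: -448949/48771 + √1378 ≈ 27.916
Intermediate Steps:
K(c) = -9 + √(-140 + c) (K(c) = -9 + √(c - 140) = -9 + √(-140 + c))
K((-29 - 17)*(-21 + d)) + 10010/(-48771) = (-9 + √(-140 + (-29 - 17)*(-21 - 12))) + 10010/(-48771) = (-9 + √(-140 - 46*(-33))) + 10010*(-1/48771) = (-9 + √(-140 + 1518)) - 10010/48771 = (-9 + √1378) - 10010/48771 = -448949/48771 + √1378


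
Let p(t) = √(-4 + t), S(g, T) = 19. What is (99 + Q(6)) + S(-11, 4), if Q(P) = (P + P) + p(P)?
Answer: 130 + √2 ≈ 131.41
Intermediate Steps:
Q(P) = √(-4 + P) + 2*P (Q(P) = (P + P) + √(-4 + P) = 2*P + √(-4 + P) = √(-4 + P) + 2*P)
(99 + Q(6)) + S(-11, 4) = (99 + (√(-4 + 6) + 2*6)) + 19 = (99 + (√2 + 12)) + 19 = (99 + (12 + √2)) + 19 = (111 + √2) + 19 = 130 + √2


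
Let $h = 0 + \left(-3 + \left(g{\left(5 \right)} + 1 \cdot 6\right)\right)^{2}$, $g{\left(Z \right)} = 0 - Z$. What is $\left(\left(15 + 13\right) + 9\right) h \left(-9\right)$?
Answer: $-1332$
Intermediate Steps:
$g{\left(Z \right)} = - Z$
$h = 4$ ($h = 0 + \left(-3 + \left(\left(-1\right) 5 + 1 \cdot 6\right)\right)^{2} = 0 + \left(-3 + \left(-5 + 6\right)\right)^{2} = 0 + \left(-3 + 1\right)^{2} = 0 + \left(-2\right)^{2} = 0 + 4 = 4$)
$\left(\left(15 + 13\right) + 9\right) h \left(-9\right) = \left(\left(15 + 13\right) + 9\right) 4 \left(-9\right) = \left(28 + 9\right) 4 \left(-9\right) = 37 \cdot 4 \left(-9\right) = 148 \left(-9\right) = -1332$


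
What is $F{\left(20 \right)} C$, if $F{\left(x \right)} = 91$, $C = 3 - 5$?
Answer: $-182$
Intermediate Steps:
$C = -2$ ($C = 3 - 5 = -2$)
$F{\left(20 \right)} C = 91 \left(-2\right) = -182$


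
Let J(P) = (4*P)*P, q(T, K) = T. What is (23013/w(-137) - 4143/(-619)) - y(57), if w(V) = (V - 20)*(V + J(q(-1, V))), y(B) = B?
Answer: -635989293/12925339 ≈ -49.205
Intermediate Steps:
J(P) = 4*P²
w(V) = (-20 + V)*(4 + V) (w(V) = (V - 20)*(V + 4*(-1)²) = (-20 + V)*(V + 4*1) = (-20 + V)*(V + 4) = (-20 + V)*(4 + V))
(23013/w(-137) - 4143/(-619)) - y(57) = (23013/(-80 + (-137)² - 16*(-137)) - 4143/(-619)) - 1*57 = (23013/(-80 + 18769 + 2192) - 4143*(-1/619)) - 57 = (23013/20881 + 4143/619) - 57 = 100755030/12925339 - 57 = -635989293/12925339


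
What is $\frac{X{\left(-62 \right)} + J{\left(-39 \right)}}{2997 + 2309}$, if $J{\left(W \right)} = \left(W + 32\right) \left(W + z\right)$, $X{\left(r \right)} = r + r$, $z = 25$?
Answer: $- \frac{13}{2653} \approx -0.0049001$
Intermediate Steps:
$X{\left(r \right)} = 2 r$
$J{\left(W \right)} = \left(25 + W\right) \left(32 + W\right)$ ($J{\left(W \right)} = \left(W + 32\right) \left(W + 25\right) = \left(32 + W\right) \left(25 + W\right) = \left(25 + W\right) \left(32 + W\right)$)
$\frac{X{\left(-62 \right)} + J{\left(-39 \right)}}{2997 + 2309} = \frac{2 \left(-62\right) + \left(800 + \left(-39\right)^{2} + 57 \left(-39\right)\right)}{2997 + 2309} = \frac{-124 + \left(800 + 1521 - 2223\right)}{5306} = \left(-124 + 98\right) \frac{1}{5306} = \left(-26\right) \frac{1}{5306} = - \frac{13}{2653}$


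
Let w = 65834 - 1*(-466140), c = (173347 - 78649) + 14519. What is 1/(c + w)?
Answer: 1/641191 ≈ 1.5596e-6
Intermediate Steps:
c = 109217 (c = 94698 + 14519 = 109217)
w = 531974 (w = 65834 + 466140 = 531974)
1/(c + w) = 1/(109217 + 531974) = 1/641191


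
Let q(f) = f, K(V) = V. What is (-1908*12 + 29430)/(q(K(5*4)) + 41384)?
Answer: 297/1882 ≈ 0.15781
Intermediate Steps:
(-1908*12 + 29430)/(q(K(5*4)) + 41384) = (-1908*12 + 29430)/(5*4 + 41384) = (-22896 + 29430)/(20 + 41384) = 6534/41404 = 6534*(1/41404) = 297/1882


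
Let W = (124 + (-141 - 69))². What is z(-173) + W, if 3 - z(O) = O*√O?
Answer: 7399 + 173*I*√173 ≈ 7399.0 + 2275.5*I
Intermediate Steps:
W = 7396 (W = (124 - 210)² = (-86)² = 7396)
z(O) = 3 - O^(3/2) (z(O) = 3 - O*√O = 3 - O^(3/2))
z(-173) + W = (3 - (-173)^(3/2)) + 7396 = (3 - (-173)*I*√173) + 7396 = (3 + 173*I*√173) + 7396 = 7399 + 173*I*√173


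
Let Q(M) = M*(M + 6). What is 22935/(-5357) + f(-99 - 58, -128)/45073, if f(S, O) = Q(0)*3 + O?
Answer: -94039541/21950551 ≈ -4.2842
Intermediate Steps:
Q(M) = M*(6 + M)
f(S, O) = O (f(S, O) = (0*(6 + 0))*3 + O = (0*6)*3 + O = 0*3 + O = 0 + O = O)
22935/(-5357) + f(-99 - 58, -128)/45073 = 22935/(-5357) - 128/45073 = 22935*(-1/5357) - 128*1/45073 = -2085/487 - 128/45073 = -94039541/21950551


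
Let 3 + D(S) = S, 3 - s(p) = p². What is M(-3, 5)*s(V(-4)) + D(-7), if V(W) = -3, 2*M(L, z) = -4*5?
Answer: 50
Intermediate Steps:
M(L, z) = -10 (M(L, z) = (-4*5)/2 = (½)*(-20) = -10)
s(p) = 3 - p²
D(S) = -3 + S
M(-3, 5)*s(V(-4)) + D(-7) = -10*(3 - 1*(-3)²) + (-3 - 7) = -10*(3 - 1*9) - 10 = -10*(3 - 9) - 10 = -10*(-6) - 10 = 60 - 10 = 50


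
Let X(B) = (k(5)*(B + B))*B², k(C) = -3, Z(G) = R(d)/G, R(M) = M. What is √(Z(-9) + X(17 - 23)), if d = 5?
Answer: √11659/3 ≈ 35.992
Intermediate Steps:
Z(G) = 5/G
X(B) = -6*B³ (X(B) = (-3*(B + B))*B² = (-6*B)*B² = -6*B³)
√(Z(-9) + X(17 - 23)) = √(5/(-9) - 6*(17 - 23)³) = √(5*(-⅑) - 6*(-6)³) = √(-5/9 - 6*(-216)) = √(-5/9 + 1296) = √(11659/9) = √11659/3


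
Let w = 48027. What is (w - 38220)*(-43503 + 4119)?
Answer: -386238888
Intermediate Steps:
(w - 38220)*(-43503 + 4119) = (48027 - 38220)*(-43503 + 4119) = 9807*(-39384) = -386238888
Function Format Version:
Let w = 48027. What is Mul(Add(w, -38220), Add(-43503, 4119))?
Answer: -386238888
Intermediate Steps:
Mul(Add(w, -38220), Add(-43503, 4119)) = Mul(Add(48027, -38220), Add(-43503, 4119)) = Mul(9807, -39384) = -386238888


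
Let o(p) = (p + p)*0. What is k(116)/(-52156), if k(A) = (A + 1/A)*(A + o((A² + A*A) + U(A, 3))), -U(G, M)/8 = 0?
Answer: -13457/52156 ≈ -0.25801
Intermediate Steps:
U(G, M) = 0 (U(G, M) = -8*0 = 0)
o(p) = 0 (o(p) = (2*p)*0 = 0)
k(A) = A*(A + 1/A) (k(A) = (A + 1/A)*(A + 0) = (A + 1/A)*A = A*(A + 1/A))
k(116)/(-52156) = (1 + 116²)/(-52156) = (1 + 13456)*(-1/52156) = 13457*(-1/52156) = -13457/52156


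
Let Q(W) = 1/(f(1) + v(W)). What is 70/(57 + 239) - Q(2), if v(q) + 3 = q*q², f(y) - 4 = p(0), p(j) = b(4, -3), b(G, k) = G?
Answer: 307/1924 ≈ 0.15956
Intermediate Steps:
p(j) = 4
f(y) = 8 (f(y) = 4 + 4 = 8)
v(q) = -3 + q³ (v(q) = -3 + q*q² = -3 + q³)
Q(W) = 1/(5 + W³) (Q(W) = 1/(8 + (-3 + W³)) = 1/(5 + W³))
70/(57 + 239) - Q(2) = 70/(57 + 239) - 1/(5 + 2³) = 70/296 - 1/(5 + 8) = 70*(1/296) - 1/13 = 35/148 - 1*1/13 = 35/148 - 1/13 = 307/1924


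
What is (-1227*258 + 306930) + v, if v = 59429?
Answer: 49793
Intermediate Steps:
(-1227*258 + 306930) + v = (-1227*258 + 306930) + 59429 = (-316566 + 306930) + 59429 = -9636 + 59429 = 49793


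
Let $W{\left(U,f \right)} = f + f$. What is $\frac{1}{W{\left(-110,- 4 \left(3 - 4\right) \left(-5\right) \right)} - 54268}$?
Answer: $- \frac{1}{54308} \approx -1.8413 \cdot 10^{-5}$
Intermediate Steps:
$W{\left(U,f \right)} = 2 f$
$\frac{1}{W{\left(-110,- 4 \left(3 - 4\right) \left(-5\right) \right)} - 54268} = \frac{1}{2 - 4 \left(3 - 4\right) \left(-5\right) - 54268} = \frac{1}{2 \left(-4\right) \left(-1\right) \left(-5\right) - 54268} = \frac{1}{2 \cdot 4 \left(-5\right) - 54268} = \frac{1}{2 \left(-20\right) - 54268} = \frac{1}{-40 - 54268} = \frac{1}{-54308} = - \frac{1}{54308}$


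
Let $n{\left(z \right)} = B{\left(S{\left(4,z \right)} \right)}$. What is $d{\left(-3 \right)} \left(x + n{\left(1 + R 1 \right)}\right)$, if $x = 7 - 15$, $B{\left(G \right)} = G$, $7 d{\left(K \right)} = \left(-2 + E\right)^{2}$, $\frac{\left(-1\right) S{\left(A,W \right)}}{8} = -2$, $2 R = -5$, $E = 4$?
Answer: $\frac{32}{7} \approx 4.5714$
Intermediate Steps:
$R = - \frac{5}{2}$ ($R = \frac{1}{2} \left(-5\right) = - \frac{5}{2} \approx -2.5$)
$S{\left(A,W \right)} = 16$ ($S{\left(A,W \right)} = \left(-8\right) \left(-2\right) = 16$)
$d{\left(K \right)} = \frac{4}{7}$ ($d{\left(K \right)} = \frac{\left(-2 + 4\right)^{2}}{7} = \frac{2^{2}}{7} = \frac{1}{7} \cdot 4 = \frac{4}{7}$)
$n{\left(z \right)} = 16$
$x = -8$ ($x = 7 - 15 = -8$)
$d{\left(-3 \right)} \left(x + n{\left(1 + R 1 \right)}\right) = \frac{4 \left(-8 + 16\right)}{7} = \frac{4}{7} \cdot 8 = \frac{32}{7}$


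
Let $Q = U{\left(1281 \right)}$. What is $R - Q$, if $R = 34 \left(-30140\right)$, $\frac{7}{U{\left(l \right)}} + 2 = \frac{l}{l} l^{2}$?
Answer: $- \frac{1681589144847}{1640959} \approx -1.0248 \cdot 10^{6}$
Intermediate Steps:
$U{\left(l \right)} = \frac{7}{-2 + l^{2}}$ ($U{\left(l \right)} = \frac{7}{-2 + \frac{l}{l} l^{2}} = \frac{7}{-2 + 1 l^{2}} = \frac{7}{-2 + l^{2}}$)
$Q = \frac{7}{1640959}$ ($Q = \frac{7}{-2 + 1281^{2}} = \frac{7}{-2 + 1640961} = \frac{7}{1640959} \approx 4.2658 \cdot 10^{-6}$)
$R = -1024760$
$R - Q = -1024760 - \frac{7}{1640959} = - \frac{1681589144847}{1640959}$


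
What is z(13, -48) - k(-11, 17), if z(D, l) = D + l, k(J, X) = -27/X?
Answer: -568/17 ≈ -33.412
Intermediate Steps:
z(13, -48) - k(-11, 17) = (13 - 48) - (-27)/17 = -35 - (-27)/17 = -35 - 1*(-27/17) = -35 + 27/17 = -568/17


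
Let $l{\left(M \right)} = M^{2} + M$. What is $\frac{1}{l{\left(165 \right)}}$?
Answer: $\frac{1}{27390} \approx 3.651 \cdot 10^{-5}$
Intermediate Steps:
$l{\left(M \right)} = M + M^{2}$
$\frac{1}{l{\left(165 \right)}} = \frac{1}{165 \left(1 + 165\right)} = \frac{1}{165 \cdot 166} = \frac{1}{27390}$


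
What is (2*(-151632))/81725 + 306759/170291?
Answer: -26573250549/13917031975 ≈ -1.9094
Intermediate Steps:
(2*(-151632))/81725 + 306759/170291 = -303264*1/81725 + 306759*(1/170291) = -303264/81725 + 306759/170291 = -26573250549/13917031975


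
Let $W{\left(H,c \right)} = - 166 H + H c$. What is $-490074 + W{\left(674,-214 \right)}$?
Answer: $-746194$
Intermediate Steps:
$-490074 + W{\left(674,-214 \right)} = -490074 + 674 \left(-166 - 214\right) = -490074 + 674 \left(-380\right) = -490074 - 256120 = -746194$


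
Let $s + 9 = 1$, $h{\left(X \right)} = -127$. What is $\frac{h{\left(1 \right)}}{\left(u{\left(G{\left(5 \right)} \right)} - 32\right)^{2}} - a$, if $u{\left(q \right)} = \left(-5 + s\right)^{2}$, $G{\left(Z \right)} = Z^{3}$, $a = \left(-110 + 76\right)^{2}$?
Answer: $- \frac{21697091}{18769} \approx -1156.0$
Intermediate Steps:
$a = 1156$ ($a = \left(-34\right)^{2} = 1156$)
$s = -8$ ($s = -9 + 1 = -8$)
$u{\left(q \right)} = 169$ ($u{\left(q \right)} = \left(-5 - 8\right)^{2} = \left(-13\right)^{2} = 169$)
$\frac{h{\left(1 \right)}}{\left(u{\left(G{\left(5 \right)} \right)} - 32\right)^{2}} - a = - \frac{127}{\left(169 - 32\right)^{2}} - 1156 = - \frac{127}{137^{2}} - 1156 = - \frac{127}{18769} - 1156 = - \frac{21697091}{18769}$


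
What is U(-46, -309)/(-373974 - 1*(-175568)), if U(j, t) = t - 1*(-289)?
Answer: 10/99203 ≈ 0.00010080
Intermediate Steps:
U(j, t) = 289 + t (U(j, t) = t + 289 = 289 + t)
U(-46, -309)/(-373974 - 1*(-175568)) = (289 - 309)/(-373974 - 1*(-175568)) = -20/(-373974 + 175568) = -20/(-198406) = -20*(-1/198406) = 10/99203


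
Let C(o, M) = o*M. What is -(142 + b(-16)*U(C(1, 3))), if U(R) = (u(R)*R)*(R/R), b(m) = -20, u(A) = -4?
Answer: -382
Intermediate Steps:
C(o, M) = M*o
U(R) = -4*R (U(R) = (-4*R)*(R/R) = -4*R*1 = -4*R)
-(142 + b(-16)*U(C(1, 3))) = -(142 - (-80)*3*1) = -(142 - (-80)*3) = -(142 - 20*(-12)) = -(142 + 240) = -1*382 = -382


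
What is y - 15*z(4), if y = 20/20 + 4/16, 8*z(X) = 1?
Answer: -5/8 ≈ -0.62500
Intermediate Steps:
z(X) = 1/8 (z(X) = (1/8)*1 = 1/8)
y = 5/4 (y = 20*(1/20) + 4*(1/16) = 1 + 1/4 = 5/4 ≈ 1.2500)
y - 15*z(4) = 5/4 - 15*1/8 = 5/4 - 15/8 = -5/8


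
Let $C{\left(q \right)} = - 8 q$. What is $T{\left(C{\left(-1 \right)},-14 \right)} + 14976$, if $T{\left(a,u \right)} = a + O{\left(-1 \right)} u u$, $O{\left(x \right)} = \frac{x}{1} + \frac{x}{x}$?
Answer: $14984$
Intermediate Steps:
$O{\left(x \right)} = 1 + x$ ($O{\left(x \right)} = x 1 + 1 = x + 1 = 1 + x$)
$T{\left(a,u \right)} = a$ ($T{\left(a,u \right)} = a + \left(1 - 1\right) u u = a + 0 u^{2} = a + 0 = a$)
$T{\left(C{\left(-1 \right)},-14 \right)} + 14976 = \left(-8\right) \left(-1\right) + 14976 = 8 + 14976 = 14984$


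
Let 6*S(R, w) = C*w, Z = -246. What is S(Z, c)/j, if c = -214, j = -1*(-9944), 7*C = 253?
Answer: -2461/18984 ≈ -0.12964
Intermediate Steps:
C = 253/7 (C = (⅐)*253 = 253/7 ≈ 36.143)
j = 9944
S(R, w) = 253*w/42 (S(R, w) = (253*w/7)/6 = 253*w/42)
S(Z, c)/j = ((253/42)*(-214))/9944 = -27071/21*1/9944 = -2461/18984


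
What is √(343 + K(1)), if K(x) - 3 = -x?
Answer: √345 ≈ 18.574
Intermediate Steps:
K(x) = 3 - x
√(343 + K(1)) = √(343 + (3 - 1*1)) = √(343 + (3 - 1)) = √(343 + 2) = √345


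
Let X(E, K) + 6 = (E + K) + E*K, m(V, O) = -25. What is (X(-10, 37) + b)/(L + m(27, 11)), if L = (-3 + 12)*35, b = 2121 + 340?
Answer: 1056/145 ≈ 7.2828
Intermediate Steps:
b = 2461
L = 315 (L = 9*35 = 315)
X(E, K) = -6 + E + K + E*K (X(E, K) = -6 + ((E + K) + E*K) = -6 + (E + K + E*K) = -6 + E + K + E*K)
(X(-10, 37) + b)/(L + m(27, 11)) = ((-6 - 10 + 37 - 10*37) + 2461)/(315 - 25) = ((-6 - 10 + 37 - 370) + 2461)/290 = (-349 + 2461)*(1/290) = 2112*(1/290) = 1056/145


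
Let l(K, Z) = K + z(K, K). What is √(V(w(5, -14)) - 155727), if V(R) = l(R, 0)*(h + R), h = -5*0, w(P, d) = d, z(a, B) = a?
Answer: I*√155335 ≈ 394.13*I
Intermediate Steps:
h = 0
l(K, Z) = 2*K (l(K, Z) = K + K = 2*K)
V(R) = 2*R² (V(R) = (2*R)*(0 + R) = (2*R)*R = 2*R²)
√(V(w(5, -14)) - 155727) = √(2*(-14)² - 155727) = √(2*196 - 155727) = √(392 - 155727) = √(-155335) = I*√155335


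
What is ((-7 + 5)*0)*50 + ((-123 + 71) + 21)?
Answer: -31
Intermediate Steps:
((-7 + 5)*0)*50 + ((-123 + 71) + 21) = -2*0*50 + (-52 + 21) = 0*50 - 31 = 0 - 31 = -31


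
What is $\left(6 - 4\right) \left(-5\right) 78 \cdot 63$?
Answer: $-49140$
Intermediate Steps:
$\left(6 - 4\right) \left(-5\right) 78 \cdot 63 = 2 \left(-5\right) 78 \cdot 63 = \left(-10\right) 78 \cdot 63 = \left(-780\right) 63 = -49140$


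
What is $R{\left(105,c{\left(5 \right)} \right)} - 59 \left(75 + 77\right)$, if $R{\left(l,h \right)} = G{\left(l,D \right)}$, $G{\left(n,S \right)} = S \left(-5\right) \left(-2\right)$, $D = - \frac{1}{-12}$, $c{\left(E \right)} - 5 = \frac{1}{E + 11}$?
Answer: $- \frac{53803}{6} \approx -8967.2$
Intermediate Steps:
$c{\left(E \right)} = 5 + \frac{1}{11 + E}$ ($c{\left(E \right)} = 5 + \frac{1}{E + 11} = 5 + \frac{1}{11 + E}$)
$D = \frac{1}{12}$ ($D = \left(-1\right) \left(- \frac{1}{12}\right) = \frac{1}{12} \approx 0.083333$)
$G{\left(n,S \right)} = 10 S$ ($G{\left(n,S \right)} = - 5 S \left(-2\right) = 10 S$)
$R{\left(l,h \right)} = \frac{5}{6}$ ($R{\left(l,h \right)} = 10 \cdot \frac{1}{12} = \frac{5}{6}$)
$R{\left(105,c{\left(5 \right)} \right)} - 59 \left(75 + 77\right) = \frac{5}{6} - 59 \left(75 + 77\right) = \frac{5}{6} - 8968 = - \frac{53803}{6}$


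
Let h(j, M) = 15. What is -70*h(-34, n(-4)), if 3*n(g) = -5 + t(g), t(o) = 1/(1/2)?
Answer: -1050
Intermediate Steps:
t(o) = 2 (t(o) = 1/(1/2) = 2)
n(g) = -1 (n(g) = (-5 + 2)/3 = (1/3)*(-3) = -1)
-70*h(-34, n(-4)) = -70*15 = -1050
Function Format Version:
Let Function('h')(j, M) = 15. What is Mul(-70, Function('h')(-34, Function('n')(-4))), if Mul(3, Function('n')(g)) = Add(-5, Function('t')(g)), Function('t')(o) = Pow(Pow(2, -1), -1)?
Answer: -1050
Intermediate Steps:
Function('t')(o) = 2 (Function('t')(o) = Pow(Rational(1, 2), -1) = 2)
Function('n')(g) = -1 (Function('n')(g) = Mul(Rational(1, 3), Add(-5, 2)) = Mul(Rational(1, 3), -3) = -1)
Mul(-70, Function('h')(-34, Function('n')(-4))) = Mul(-70, 15) = -1050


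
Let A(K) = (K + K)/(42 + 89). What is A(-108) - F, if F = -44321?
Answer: 5805835/131 ≈ 44319.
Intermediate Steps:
A(K) = 2*K/131 (A(K) = (2*K)/131 = (2*K)*(1/131) = 2*K/131)
A(-108) - F = (2/131)*(-108) - 1*(-44321) = -216/131 + 44321 = 5805835/131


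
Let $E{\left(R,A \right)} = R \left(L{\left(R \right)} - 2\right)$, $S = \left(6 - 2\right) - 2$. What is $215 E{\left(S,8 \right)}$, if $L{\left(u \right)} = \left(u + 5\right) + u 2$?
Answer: $3870$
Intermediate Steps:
$S = 2$ ($S = \left(6 - 2\right) - 2 = 4 - 2 = 2$)
$L{\left(u \right)} = 5 + 3 u$ ($L{\left(u \right)} = \left(5 + u\right) + 2 u = 5 + 3 u$)
$E{\left(R,A \right)} = R \left(3 + 3 R\right)$ ($E{\left(R,A \right)} = R \left(\left(5 + 3 R\right) - 2\right) = R \left(3 + 3 R\right)$)
$215 E{\left(S,8 \right)} = 215 \cdot 3 \cdot 2 \left(1 + 2\right) = 215 \cdot 3 \cdot 2 \cdot 3 = 215 \cdot 18 = 3870$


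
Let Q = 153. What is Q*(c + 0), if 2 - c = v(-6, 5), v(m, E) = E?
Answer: -459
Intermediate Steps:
c = -3 (c = 2 - 1*5 = 2 - 5 = -3)
Q*(c + 0) = 153*(-3 + 0) = 153*(-3) = -459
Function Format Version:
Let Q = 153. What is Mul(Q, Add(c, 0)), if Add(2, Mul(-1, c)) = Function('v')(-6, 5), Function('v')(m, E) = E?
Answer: -459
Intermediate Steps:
c = -3 (c = Add(2, Mul(-1, 5)) = Add(2, -5) = -3)
Mul(Q, Add(c, 0)) = Mul(153, Add(-3, 0)) = Mul(153, -3) = -459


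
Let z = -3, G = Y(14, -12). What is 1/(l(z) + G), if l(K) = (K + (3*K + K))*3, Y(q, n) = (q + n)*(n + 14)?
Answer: -1/41 ≈ -0.024390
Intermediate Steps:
Y(q, n) = (14 + n)*(n + q) (Y(q, n) = (n + q)*(14 + n) = (14 + n)*(n + q))
G = 4 (G = (-12)² + 14*(-12) + 14*14 - 12*14 = 144 - 168 + 196 - 168 = 4)
l(K) = 15*K (l(K) = (K + 4*K)*3 = (5*K)*3 = 15*K)
1/(l(z) + G) = 1/(15*(-3) + 4) = 1/(-45 + 4) = 1/(-41) = -1/41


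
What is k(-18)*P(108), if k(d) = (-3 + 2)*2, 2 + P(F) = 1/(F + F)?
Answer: 431/108 ≈ 3.9907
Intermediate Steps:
P(F) = -2 + 1/(2*F) (P(F) = -2 + 1/(F + F) = -2 + 1/(2*F))
k(d) = -2 (k(d) = -1*2 = -2)
k(-18)*P(108) = -2*(-2 + (1/2)/108) = -2*(-2 + (1/2)*(1/108)) = -2*(-2 + 1/216) = -2*(-431/216) = 431/108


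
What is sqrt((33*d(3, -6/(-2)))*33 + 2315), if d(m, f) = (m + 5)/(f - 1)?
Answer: sqrt(6671) ≈ 81.676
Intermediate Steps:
d(m, f) = (5 + m)/(-1 + f)
sqrt((33*d(3, -6/(-2)))*33 + 2315) = sqrt((33*((5 + 3)/(-1 - 6/(-2))))*33 + 2315) = sqrt((33*(8/(-1 - 6*(-1/2))))*33 + 2315) = sqrt((33*(8/(-1 + 3)))*33 + 2315) = sqrt((33*(8/2))*33 + 2315) = sqrt((33*((1/2)*8))*33 + 2315) = sqrt((33*4)*33 + 2315) = sqrt(132*33 + 2315) = sqrt(4356 + 2315) = sqrt(6671)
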